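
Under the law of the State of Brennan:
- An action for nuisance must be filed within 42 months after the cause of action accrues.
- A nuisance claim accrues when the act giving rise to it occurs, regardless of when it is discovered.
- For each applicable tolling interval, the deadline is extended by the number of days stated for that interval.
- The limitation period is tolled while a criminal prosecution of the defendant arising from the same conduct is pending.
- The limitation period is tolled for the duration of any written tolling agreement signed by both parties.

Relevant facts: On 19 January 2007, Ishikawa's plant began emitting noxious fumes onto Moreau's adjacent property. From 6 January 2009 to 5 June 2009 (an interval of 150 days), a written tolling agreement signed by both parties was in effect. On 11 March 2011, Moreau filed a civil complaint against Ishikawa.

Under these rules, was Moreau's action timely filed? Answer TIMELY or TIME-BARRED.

The claim accrued on 19 January 2007, when the wrongful act occurred.
42 months from 19 January 2007 is 19 July 2010.
Because the written tolling agreement ran from 6 January 2009 to 5 June 2009, the deadline is extended by 150 days to 16 December 2010.
Filing on 11 March 2011 missed the 16 December 2010 deadline — the action is time-barred.

TIME-BARRED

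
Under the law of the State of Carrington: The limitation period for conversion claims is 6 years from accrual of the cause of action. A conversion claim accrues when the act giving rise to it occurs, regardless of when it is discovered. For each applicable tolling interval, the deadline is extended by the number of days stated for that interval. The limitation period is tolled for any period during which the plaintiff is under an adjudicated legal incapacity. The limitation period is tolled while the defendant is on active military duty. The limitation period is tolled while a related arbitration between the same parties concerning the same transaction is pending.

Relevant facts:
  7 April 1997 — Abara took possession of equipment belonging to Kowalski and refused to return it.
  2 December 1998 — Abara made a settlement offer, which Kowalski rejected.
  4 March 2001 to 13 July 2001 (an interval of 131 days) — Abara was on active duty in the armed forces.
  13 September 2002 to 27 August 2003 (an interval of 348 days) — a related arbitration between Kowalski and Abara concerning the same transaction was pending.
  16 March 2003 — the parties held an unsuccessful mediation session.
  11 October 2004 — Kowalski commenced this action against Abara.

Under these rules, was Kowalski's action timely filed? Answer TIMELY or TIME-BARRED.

The limitation period began to run on 7 April 1997.
The untolled deadline — 6 years after 7 April 1997 — is 7 April 2003.
The defendant's active military service from 4 March 2001 to 13 July 2001 tolled the period for 131 days, extending the deadline to 16 August 2003.
Because the pending related arbitration ran from 13 September 2002 to 27 August 2003, the deadline is extended by 348 days to 29 July 2004.
The other events in the timeline have no effect on the limitation period under the stated rules.
The 11 October 2004 filing falls after the 29 July 2004 deadline; the claim is time-barred.

TIME-BARRED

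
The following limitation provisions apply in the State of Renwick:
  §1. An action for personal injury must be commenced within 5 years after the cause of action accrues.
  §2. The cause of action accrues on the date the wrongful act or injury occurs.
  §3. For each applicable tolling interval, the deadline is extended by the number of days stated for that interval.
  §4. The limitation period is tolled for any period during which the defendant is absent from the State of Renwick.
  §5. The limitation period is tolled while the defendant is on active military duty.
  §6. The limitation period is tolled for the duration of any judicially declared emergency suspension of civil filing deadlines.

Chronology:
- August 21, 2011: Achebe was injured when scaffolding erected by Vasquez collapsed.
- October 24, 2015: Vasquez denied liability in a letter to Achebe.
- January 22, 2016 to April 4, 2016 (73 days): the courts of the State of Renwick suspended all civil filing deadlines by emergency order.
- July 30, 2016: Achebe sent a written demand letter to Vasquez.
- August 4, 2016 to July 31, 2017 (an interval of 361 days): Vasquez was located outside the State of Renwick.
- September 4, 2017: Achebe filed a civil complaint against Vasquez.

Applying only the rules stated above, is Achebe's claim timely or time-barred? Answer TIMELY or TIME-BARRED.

The cause of action accrued on August 21, 2011, the date of the act.
5 years from August 21, 2011 is August 21, 2016.
Because the emergency suspension of filing deadlines ran from January 22, 2016 to April 4, 2016, the deadline is extended by 73 days to November 2, 2016.
Because the defendant's absence from the jurisdiction ran from August 4, 2016 to July 31, 2017, the deadline is extended by 361 days to October 29, 2017.
The other events in the timeline have no effect on the limitation period under the stated rules.
Achebe filed on September 4, 2017, before the October 29, 2017 deadline, so the action is timely.

TIMELY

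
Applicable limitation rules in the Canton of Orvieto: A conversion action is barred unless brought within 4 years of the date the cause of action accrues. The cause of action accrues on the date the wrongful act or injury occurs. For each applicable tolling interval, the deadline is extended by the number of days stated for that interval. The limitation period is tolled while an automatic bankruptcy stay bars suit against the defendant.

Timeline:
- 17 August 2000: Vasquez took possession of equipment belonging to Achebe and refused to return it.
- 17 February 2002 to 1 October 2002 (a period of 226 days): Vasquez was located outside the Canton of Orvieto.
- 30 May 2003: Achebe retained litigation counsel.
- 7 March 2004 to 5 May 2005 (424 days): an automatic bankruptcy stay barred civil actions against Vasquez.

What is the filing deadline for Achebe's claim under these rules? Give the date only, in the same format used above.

The cause of action accrued on 17 August 2000, the date of the act.
4 years from 17 August 2000 is 17 August 2004.
Because the automatic bankruptcy stay ran from 7 March 2004 to 5 May 2005, the deadline is extended by 424 days to 15 October 2005.
No stated provision tolls the period for the defendant's absence, so the interval from 17 February 2002 to 1 October 2002 has no effect on the deadline.
None of the other events listed affects the running of the period under the stated rules.

15 October 2005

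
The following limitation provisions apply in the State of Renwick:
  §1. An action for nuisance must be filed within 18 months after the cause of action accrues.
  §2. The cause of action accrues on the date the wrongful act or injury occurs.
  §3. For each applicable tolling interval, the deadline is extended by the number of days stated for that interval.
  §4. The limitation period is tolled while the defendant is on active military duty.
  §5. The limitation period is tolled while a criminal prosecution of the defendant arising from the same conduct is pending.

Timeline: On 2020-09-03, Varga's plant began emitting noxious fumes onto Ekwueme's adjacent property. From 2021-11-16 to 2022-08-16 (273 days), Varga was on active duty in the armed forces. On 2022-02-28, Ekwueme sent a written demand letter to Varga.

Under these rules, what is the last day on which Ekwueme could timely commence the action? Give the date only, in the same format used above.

The limitation period began to run on 2020-09-03.
Adding the 18 months base period to 2020-09-03 gives a deadline of 2022-03-03, before any tolling.
The period was tolled for 273 days by the defendant's active military service (2021-11-16 to 2022-08-16), pushing the deadline to 2022-12-01.
The other events in the timeline have no effect on the limitation period under the stated rules.

2022-12-01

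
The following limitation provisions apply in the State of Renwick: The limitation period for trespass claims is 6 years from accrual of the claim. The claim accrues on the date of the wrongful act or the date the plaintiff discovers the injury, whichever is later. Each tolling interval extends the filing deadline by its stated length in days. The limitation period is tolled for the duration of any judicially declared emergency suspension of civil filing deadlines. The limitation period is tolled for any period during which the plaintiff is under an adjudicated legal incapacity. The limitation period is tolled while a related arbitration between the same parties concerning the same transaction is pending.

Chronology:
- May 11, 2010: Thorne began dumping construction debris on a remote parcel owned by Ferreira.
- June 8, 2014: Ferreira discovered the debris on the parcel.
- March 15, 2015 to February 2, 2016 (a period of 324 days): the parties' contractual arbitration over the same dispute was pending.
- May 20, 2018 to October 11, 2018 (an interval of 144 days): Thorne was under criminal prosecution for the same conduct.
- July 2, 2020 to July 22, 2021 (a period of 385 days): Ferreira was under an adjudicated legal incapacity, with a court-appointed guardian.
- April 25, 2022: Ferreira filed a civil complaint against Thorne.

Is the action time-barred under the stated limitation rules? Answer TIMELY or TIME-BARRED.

TIMELY

Because discovery on June 8, 2014 post-dates the May 11, 2010 act, accrual under the later-of rule falls on June 8, 2014.
6 years from June 8, 2014 is June 8, 2020.
The pending related arbitration from March 15, 2015 to February 2, 2016 tolled the period for 324 days, extending the deadline to April 28, 2021.
The plaintiff's legal incapacity from July 2, 2020 to July 22, 2021 tolled the period for 385 days, extending the deadline to May 18, 2022.
Although a criminal prosecution ran from May 20, 2018 to October 11, 2018, the stated rules do not make that a tolling event, so it is disregarded.
Filing on April 25, 2022 beat the May 18, 2022 deadline — the action is timely.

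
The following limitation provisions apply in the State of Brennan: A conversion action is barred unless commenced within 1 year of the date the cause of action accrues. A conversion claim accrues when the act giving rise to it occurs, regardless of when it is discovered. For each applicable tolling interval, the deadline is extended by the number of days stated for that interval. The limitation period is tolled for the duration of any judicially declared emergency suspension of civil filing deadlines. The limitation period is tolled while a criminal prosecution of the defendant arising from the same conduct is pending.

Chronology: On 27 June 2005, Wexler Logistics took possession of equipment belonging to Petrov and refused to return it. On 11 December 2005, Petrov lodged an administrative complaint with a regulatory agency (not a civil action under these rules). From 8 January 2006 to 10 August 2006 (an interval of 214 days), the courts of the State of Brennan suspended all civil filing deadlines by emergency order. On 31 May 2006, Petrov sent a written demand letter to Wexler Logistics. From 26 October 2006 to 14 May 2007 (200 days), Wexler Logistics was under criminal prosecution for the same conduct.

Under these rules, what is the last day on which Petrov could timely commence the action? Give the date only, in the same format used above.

The cause of action accrued on 27 June 2005, the date of the act.
The untolled deadline — 1 year after 27 June 2005 — is 27 June 2006.
The period was tolled for 214 days by the emergency suspension of filing deadlines (8 January 2006 to 10 August 2006), pushing the deadline to 27 January 2007.
The pending criminal prosecution from 26 October 2006 to 14 May 2007 tolled the period for 200 days, extending the deadline to 15 August 2007.
The other events in the timeline have no effect on the limitation period under the stated rules.

15 August 2007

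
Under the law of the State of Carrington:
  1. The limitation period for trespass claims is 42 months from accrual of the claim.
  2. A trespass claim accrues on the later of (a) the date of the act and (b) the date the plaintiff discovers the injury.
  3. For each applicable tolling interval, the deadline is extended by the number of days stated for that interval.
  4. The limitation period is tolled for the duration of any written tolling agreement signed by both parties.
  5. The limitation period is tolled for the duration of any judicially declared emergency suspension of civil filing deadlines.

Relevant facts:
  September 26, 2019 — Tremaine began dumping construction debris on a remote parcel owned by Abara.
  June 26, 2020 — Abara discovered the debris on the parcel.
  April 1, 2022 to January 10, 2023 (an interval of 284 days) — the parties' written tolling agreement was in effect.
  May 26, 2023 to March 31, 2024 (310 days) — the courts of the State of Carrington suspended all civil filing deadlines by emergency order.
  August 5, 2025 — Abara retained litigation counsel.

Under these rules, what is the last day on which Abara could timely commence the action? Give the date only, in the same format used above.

Taking the later of the act (September 26, 2019) and discovery (June 26, 2020), the claim accrued on June 26, 2020.
Adding the 42 months base period to June 26, 2020 gives a deadline of December 26, 2023, before any tolling.
Because the written tolling agreement ran from April 1, 2022 to January 10, 2023, the deadline is extended by 284 days to October 5, 2024.
Because the emergency suspension of filing deadlines ran from May 26, 2023 to March 31, 2024, the deadline is extended by 310 days to August 11, 2025.
None of the other events listed affects the running of the period under the stated rules.

August 11, 2025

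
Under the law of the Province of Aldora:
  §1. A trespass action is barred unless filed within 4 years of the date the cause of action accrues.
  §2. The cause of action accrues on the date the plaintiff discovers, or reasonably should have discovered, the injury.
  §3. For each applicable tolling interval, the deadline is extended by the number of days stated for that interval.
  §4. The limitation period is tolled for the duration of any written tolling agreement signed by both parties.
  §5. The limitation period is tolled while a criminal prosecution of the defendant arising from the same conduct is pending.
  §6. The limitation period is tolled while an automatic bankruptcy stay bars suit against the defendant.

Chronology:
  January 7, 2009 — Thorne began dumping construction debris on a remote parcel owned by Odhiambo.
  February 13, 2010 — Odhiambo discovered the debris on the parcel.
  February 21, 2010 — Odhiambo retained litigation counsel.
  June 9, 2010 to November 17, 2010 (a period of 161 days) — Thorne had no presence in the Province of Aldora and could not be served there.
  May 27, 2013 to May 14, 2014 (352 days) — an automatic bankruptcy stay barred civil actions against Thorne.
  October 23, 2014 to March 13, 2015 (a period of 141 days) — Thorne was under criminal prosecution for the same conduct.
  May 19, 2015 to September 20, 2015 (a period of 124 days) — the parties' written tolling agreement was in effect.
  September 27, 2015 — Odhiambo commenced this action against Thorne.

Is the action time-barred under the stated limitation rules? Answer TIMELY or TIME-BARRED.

Under the discovery rule, the claim accrued on February 13, 2010, when Odhiambo discovered the injury — not on the January 7, 2009 date of the underlying act.
4 years from February 13, 2010 is February 13, 2014.
The period was tolled for 352 days by the automatic bankruptcy stay (May 27, 2013 to May 14, 2014), pushing the deadline to January 31, 2015.
The pending criminal prosecution from October 23, 2014 to March 13, 2015 tolled the period for 141 days, extending the deadline to June 21, 2015.
Because the written tolling agreement ran from May 19, 2015 to September 20, 2015, the deadline is extended by 124 days to October 23, 2015.
No stated provision tolls the period for the defendant's absence, so the interval from June 9, 2010 to November 17, 2010 has no effect on the deadline.
The other events in the timeline have no effect on the limitation period under the stated rules.
Odhiambo filed on September 27, 2015, before the October 23, 2015 deadline, so the action is timely.

TIMELY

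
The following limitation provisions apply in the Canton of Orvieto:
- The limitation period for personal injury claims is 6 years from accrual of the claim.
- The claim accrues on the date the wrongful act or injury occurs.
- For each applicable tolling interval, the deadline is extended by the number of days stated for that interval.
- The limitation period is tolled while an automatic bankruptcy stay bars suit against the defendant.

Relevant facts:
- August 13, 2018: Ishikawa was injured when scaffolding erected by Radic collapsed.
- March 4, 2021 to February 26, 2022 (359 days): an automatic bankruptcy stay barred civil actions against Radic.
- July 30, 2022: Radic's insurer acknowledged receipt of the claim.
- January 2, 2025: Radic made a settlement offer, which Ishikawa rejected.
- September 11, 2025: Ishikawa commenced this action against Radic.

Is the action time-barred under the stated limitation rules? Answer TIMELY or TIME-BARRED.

The claim accrued on August 13, 2018, when the wrongful act occurred.
The untolled deadline — 6 years after August 13, 2018 — is August 13, 2024.
Because the automatic bankruptcy stay ran from March 4, 2021 to February 26, 2022, the deadline is extended by 359 days to August 7, 2025.
The other events in the timeline have no effect on the limitation period under the stated rules.
The September 11, 2025 filing falls after the August 7, 2025 deadline; the claim is time-barred.

TIME-BARRED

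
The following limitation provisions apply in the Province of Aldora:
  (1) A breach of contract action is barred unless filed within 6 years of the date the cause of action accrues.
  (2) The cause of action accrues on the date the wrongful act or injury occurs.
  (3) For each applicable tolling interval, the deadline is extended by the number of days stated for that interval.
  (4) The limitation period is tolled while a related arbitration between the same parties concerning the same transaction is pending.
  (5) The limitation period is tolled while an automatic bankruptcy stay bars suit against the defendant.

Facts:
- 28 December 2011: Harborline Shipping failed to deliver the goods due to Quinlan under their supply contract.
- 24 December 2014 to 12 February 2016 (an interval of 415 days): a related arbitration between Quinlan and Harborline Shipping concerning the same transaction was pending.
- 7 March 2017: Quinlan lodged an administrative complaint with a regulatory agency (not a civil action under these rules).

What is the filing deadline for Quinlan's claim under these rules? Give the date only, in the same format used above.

16 February 2019

The limitation period began to run on 28 December 2011.
The untolled deadline — 6 years after 28 December 2011 — is 28 December 2017.
The pending related arbitration from 24 December 2014 to 12 February 2016 tolled the period for 415 days, extending the deadline to 16 February 2019.
Nothing else in the chronology tolls or restarts the period.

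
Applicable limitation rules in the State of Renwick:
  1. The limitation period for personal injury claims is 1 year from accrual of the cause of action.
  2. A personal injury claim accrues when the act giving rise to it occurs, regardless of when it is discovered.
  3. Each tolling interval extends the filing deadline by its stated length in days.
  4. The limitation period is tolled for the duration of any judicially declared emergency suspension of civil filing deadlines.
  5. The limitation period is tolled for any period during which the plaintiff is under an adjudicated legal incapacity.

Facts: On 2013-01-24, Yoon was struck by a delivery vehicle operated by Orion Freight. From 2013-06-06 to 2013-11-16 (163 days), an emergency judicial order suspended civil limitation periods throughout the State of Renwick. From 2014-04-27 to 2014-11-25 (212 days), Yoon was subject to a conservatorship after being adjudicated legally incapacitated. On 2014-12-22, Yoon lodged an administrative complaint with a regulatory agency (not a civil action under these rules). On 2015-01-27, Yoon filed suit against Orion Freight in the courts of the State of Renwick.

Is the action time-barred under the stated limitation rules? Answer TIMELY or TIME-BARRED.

The limitation period began to run on 2013-01-24.
1 year from 2013-01-24 is 2014-01-24.
Because the emergency suspension of filing deadlines ran from 2013-06-06 to 2013-11-16, the deadline is extended by 163 days to 2014-07-06.
The plaintiff's legal incapacity from 2014-04-27 to 2014-11-25 tolled the period for 212 days, extending the deadline to 2015-02-03.
None of the other events listed affects the running of the period under the stated rules.
Filing on 2015-01-27 beat the 2015-02-03 deadline — the action is timely.

TIMELY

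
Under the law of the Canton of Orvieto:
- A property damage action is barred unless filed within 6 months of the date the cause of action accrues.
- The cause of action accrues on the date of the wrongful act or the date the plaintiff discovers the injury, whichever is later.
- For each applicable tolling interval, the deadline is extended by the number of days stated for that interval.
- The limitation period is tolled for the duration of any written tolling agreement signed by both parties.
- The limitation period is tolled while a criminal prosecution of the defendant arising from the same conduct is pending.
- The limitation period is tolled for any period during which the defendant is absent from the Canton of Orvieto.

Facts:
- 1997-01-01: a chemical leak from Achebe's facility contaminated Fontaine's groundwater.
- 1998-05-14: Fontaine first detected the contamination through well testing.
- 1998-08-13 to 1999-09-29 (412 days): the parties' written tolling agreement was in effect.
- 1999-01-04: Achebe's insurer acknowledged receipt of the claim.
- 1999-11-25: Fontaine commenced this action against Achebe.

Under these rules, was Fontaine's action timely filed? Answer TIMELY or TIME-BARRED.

TIMELY

The claim accrued on 1998-05-14 — the later of the 1997-01-01 act and the 1998-05-14 discovery.
Adding the 6 months base period to 1998-05-14 gives a deadline of 1998-11-14, before any tolling.
The period was tolled for 412 days by the written tolling agreement (1998-08-13 to 1999-09-29), pushing the deadline to 1999-12-31.
Nothing else in the chronology tolls or restarts the period.
Filing on 1999-11-25 beat the 1999-12-31 deadline — the action is timely.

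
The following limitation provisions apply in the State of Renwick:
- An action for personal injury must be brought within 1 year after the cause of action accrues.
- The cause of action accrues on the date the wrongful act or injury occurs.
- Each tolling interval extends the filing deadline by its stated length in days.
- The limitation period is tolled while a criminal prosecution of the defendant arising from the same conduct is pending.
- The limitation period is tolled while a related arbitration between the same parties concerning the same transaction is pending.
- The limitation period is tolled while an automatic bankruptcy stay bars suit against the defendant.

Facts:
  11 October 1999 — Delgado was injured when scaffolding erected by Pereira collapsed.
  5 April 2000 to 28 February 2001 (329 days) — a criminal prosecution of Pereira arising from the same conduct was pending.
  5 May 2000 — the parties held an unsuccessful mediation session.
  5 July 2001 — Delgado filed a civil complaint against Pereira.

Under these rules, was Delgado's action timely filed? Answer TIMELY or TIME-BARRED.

The cause of action accrued on 11 October 1999, the date of the act.
1 year from 11 October 1999 is 11 October 2000.
The pending criminal prosecution from 5 April 2000 to 28 February 2001 tolled the period for 329 days, extending the deadline to 5 September 2001.
Nothing else in the chronology tolls or restarts the period.
Filing on 5 July 2001 beat the 5 September 2001 deadline — the action is timely.

TIMELY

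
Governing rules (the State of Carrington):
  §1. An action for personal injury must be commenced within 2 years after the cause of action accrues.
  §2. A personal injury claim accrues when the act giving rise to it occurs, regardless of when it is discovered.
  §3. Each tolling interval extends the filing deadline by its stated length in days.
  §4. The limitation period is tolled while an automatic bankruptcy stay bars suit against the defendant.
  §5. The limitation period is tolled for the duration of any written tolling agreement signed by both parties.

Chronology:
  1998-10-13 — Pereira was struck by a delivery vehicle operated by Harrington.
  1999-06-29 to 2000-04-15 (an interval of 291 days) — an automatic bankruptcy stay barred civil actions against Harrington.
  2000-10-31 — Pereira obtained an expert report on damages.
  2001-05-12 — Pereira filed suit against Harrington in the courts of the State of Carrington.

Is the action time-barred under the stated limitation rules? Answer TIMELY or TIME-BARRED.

The limitation period began to run on 1998-10-13.
2 years from 1998-10-13 is 2000-10-13.
Because the automatic bankruptcy stay ran from 1999-06-29 to 2000-04-15, the deadline is extended by 291 days to 2001-07-31.
The other events in the timeline have no effect on the limitation period under the stated rules.
Pereira filed on 2001-05-12, before the 2001-07-31 deadline, so the action is timely.

TIMELY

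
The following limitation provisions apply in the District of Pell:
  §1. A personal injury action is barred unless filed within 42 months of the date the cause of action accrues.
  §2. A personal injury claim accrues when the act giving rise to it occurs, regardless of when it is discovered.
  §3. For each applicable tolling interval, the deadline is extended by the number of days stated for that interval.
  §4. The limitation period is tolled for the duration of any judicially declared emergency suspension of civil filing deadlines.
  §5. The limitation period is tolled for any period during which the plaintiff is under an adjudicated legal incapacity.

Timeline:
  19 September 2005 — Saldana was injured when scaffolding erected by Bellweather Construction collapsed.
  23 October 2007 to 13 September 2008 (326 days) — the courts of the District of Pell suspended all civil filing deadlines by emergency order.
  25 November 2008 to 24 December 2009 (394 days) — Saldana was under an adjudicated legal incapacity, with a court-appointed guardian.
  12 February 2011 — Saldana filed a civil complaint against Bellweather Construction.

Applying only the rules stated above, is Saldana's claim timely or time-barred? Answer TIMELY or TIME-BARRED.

The limitation period began to run on 19 September 2005.
Adding the 42 months base period to 19 September 2005 gives a deadline of 19 March 2009, before any tolling.
Because the emergency suspension of filing deadlines ran from 23 October 2007 to 13 September 2008, the deadline is extended by 326 days to 8 February 2010.
The plaintiff's legal incapacity from 25 November 2008 to 24 December 2009 tolled the period for 394 days, extending the deadline to 9 March 2011.
Saldana filed on 12 February 2011, before the 9 March 2011 deadline, so the action is timely.

TIMELY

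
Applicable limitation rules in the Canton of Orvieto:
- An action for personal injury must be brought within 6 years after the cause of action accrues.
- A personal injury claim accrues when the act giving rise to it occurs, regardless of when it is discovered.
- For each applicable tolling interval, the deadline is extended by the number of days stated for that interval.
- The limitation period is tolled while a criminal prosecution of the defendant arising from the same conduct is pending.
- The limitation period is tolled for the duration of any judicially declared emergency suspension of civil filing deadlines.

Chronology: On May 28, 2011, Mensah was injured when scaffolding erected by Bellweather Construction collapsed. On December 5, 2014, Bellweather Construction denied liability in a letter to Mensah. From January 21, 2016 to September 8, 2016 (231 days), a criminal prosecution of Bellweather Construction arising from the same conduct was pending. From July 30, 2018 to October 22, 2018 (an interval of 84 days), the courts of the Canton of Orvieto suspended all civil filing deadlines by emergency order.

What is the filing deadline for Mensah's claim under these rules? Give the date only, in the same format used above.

January 14, 2018

The claim accrued on May 28, 2011, when the wrongful act occurred.
Adding the 6 years base period to May 28, 2011 gives a deadline of May 28, 2017, before any tolling.
The period was tolled for 231 days by the pending criminal prosecution (January 21, 2016 to September 8, 2016), pushing the deadline to January 14, 2018.
By the time the emergency suspension of filing deadlines began on July 30, 2018, the limitation period had already expired on January 14, 2018; that interval cannot revive it.
The other events in the timeline have no effect on the limitation period under the stated rules.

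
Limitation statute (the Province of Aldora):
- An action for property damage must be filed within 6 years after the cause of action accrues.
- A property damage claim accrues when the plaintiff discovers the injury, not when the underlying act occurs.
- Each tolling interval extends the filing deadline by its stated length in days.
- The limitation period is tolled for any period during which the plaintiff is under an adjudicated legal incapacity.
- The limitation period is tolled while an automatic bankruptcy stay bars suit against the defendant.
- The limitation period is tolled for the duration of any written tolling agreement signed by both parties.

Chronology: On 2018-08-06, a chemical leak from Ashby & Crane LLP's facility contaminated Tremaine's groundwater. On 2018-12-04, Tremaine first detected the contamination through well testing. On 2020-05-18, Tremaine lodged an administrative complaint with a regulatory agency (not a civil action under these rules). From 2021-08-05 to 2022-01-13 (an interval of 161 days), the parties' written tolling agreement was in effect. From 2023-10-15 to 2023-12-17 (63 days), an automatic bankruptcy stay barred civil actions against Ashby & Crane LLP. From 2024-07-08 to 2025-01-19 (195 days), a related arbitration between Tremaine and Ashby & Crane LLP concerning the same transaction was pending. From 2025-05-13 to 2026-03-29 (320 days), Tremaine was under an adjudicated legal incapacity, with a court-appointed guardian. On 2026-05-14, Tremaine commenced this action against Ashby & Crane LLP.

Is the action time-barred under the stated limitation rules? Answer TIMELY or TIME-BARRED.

TIMELY

Under the discovery rule, the claim accrued on 2018-12-04, when Tremaine discovered the injury — not on the 2018-08-06 date of the underlying act.
6 years from 2018-12-04 is 2024-12-04.
The period was tolled for 161 days by the written tolling agreement (2021-08-05 to 2022-01-13), pushing the deadline to 2025-05-14.
The automatic bankruptcy stay from 2023-10-15 to 2023-12-17 tolled the period for 63 days, extending the deadline to 2025-07-16.
The period was tolled for 320 days by the plaintiff's legal incapacity (2025-05-13 to 2026-03-29), pushing the deadline to 2026-06-01.
Although a pending arbitration ran from 2024-07-08 to 2025-01-19, the stated rules do not make that a tolling event, so it is disregarded.
The other events in the timeline have no effect on the limitation period under the stated rules.
Filing on 2026-05-14 beat the 2026-06-01 deadline — the action is timely.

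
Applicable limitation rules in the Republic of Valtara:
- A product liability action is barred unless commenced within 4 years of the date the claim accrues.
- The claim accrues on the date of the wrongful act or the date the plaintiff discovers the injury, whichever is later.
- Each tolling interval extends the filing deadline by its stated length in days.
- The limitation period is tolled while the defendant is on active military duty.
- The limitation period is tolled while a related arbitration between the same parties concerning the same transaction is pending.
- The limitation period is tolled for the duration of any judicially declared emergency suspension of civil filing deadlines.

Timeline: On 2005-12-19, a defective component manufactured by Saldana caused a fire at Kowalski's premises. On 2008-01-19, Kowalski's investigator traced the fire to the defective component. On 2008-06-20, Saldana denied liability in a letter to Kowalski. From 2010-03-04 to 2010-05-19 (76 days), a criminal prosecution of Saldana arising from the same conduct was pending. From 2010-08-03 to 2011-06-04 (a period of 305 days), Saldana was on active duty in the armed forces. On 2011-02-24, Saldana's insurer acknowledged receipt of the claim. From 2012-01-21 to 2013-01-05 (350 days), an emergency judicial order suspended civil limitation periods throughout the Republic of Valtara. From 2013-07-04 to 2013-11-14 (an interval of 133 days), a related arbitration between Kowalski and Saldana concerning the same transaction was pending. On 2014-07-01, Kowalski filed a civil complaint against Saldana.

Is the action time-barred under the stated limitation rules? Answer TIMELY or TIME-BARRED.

TIME-BARRED

Taking the later of the act (2005-12-19) and discovery (2008-01-19), the claim accrued on 2008-01-19.
4 years from 2008-01-19 is 2012-01-19.
The defendant's active military service from 2010-08-03 to 2011-06-04 tolled the period for 305 days, extending the deadline to 2012-11-19.
The period was tolled for 350 days by the emergency suspension of filing deadlines (2012-01-21 to 2013-01-05), pushing the deadline to 2013-11-04.
The period was tolled for 133 days by the pending related arbitration (2013-07-04 to 2013-11-14), pushing the deadline to 2014-03-17.
The pending criminal prosecution from 2010-03-04 to 2010-05-19 does not toll the period, because no stated rule makes a criminal prosecution a tolling event.
Nothing else in the chronology tolls or restarts the period.
Kowalski filed on 2014-07-01, after the 2014-03-17 deadline, so the action is time-barred.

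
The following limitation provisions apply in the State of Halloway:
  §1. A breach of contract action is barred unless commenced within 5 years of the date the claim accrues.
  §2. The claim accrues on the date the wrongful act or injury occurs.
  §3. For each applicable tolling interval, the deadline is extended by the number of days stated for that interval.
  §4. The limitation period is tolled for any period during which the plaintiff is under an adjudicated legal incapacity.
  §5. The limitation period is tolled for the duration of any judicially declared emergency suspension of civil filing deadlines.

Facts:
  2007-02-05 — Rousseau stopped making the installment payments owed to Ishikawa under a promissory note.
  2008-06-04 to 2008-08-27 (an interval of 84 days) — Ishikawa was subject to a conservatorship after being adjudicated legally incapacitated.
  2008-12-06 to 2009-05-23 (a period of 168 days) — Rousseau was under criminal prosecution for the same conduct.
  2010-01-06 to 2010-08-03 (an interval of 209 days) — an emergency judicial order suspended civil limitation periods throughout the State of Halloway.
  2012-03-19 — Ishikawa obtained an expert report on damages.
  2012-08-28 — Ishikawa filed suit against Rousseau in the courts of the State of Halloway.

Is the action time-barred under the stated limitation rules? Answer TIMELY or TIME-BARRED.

The claim accrued on 2007-02-05, when the wrongful act occurred.
The untolled deadline — 5 years after 2007-02-05 — is 2012-02-05.
The period was tolled for 84 days by the plaintiff's legal incapacity (2008-06-04 to 2008-08-27), pushing the deadline to 2012-04-29.
The emergency suspension of filing deadlines from 2010-01-06 to 2010-08-03 tolled the period for 209 days, extending the deadline to 2012-11-24.
The pending criminal prosecution from 2008-12-06 to 2009-05-23 does not toll the period, because no stated rule makes a criminal prosecution a tolling event.
None of the other events listed affects the running of the period under the stated rules.
Ishikawa filed on 2012-08-28, before the 2012-11-24 deadline, so the action is timely.

TIMELY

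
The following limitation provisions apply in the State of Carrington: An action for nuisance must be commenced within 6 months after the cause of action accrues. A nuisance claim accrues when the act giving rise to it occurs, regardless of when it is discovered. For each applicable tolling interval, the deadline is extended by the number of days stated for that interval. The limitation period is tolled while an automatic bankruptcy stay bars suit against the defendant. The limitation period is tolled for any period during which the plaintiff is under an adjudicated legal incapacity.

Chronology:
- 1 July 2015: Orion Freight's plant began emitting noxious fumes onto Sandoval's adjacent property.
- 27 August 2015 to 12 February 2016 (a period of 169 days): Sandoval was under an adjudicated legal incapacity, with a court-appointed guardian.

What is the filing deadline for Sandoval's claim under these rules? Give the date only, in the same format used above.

The claim accrued on 1 July 2015, when the wrongful act occurred.
Adding the 6 months base period to 1 July 2015 gives a deadline of 1 January 2016, before any tolling.
The period was tolled for 169 days by the plaintiff's legal incapacity (27 August 2015 to 12 February 2016), pushing the deadline to 18 June 2016.

18 June 2016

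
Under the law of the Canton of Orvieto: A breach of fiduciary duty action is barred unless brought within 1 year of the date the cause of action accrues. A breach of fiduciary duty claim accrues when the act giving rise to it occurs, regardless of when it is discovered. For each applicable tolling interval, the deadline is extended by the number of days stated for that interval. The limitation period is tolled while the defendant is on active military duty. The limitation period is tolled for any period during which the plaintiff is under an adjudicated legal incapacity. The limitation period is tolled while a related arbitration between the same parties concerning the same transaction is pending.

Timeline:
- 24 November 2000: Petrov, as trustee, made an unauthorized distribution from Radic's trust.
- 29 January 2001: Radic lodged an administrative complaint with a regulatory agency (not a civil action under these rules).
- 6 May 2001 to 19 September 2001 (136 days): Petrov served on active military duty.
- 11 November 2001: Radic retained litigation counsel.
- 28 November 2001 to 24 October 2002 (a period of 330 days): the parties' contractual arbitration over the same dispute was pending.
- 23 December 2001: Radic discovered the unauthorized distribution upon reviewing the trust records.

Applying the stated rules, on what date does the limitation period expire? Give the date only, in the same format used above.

5 March 2003

Because the rule ties accrual to occurrence, the claim accrued on 24 November 2000, not on the 23 December 2001 discovery date.
1 year from 24 November 2000 is 24 November 2001.
The period was tolled for 136 days by the defendant's active military service (6 May 2001 to 19 September 2001), pushing the deadline to 9 April 2002.
The pending related arbitration from 28 November 2001 to 24 October 2002 tolled the period for 330 days, extending the deadline to 5 March 2003.
None of the other events listed affects the running of the period under the stated rules.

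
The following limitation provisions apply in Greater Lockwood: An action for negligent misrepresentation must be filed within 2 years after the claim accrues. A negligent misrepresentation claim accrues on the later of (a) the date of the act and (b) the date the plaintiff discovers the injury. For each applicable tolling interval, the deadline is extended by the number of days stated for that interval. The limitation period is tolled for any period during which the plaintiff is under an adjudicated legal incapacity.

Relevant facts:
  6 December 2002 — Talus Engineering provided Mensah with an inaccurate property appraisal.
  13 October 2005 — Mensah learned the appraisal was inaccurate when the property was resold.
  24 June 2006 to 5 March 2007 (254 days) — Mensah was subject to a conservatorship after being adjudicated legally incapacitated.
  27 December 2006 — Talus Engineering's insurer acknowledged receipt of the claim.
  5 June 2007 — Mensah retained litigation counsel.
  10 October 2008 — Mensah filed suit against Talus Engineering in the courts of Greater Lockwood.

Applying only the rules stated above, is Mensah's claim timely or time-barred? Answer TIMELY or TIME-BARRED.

TIME-BARRED

The claim accrued on 13 October 2005 — the later of the 6 December 2002 act and the 13 October 2005 discovery.
2 years from 13 October 2005 is 13 October 2007.
Because the plaintiff's legal incapacity ran from 24 June 2006 to 5 March 2007, the deadline is extended by 254 days to 23 June 2008.
Nothing else in the chronology tolls or restarts the period.
The 10 October 2008 filing falls after the 23 June 2008 deadline; the claim is time-barred.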